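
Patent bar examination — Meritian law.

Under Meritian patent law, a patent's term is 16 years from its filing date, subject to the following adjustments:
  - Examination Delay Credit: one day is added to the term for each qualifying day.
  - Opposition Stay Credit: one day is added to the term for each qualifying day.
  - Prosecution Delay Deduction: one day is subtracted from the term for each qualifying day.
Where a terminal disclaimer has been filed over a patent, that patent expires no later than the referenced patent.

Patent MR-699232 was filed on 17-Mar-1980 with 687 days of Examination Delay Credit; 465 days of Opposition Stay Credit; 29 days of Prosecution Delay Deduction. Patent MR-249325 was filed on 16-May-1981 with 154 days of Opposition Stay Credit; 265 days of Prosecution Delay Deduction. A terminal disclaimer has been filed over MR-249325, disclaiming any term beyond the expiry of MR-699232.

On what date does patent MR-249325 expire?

January 25, 1997

Natural term of MR-249325:
  Base: filing + 16 years → 16 May 1997.
  Opposition Stay Credit: +154 days → 17 October 1997.
  Prosecution Delay Deduction: −265 days → 25 January 1997.
Expiry of referenced patent MR-699232:
  Base: filing + 16 years → 17 March 1996.
  Examination Delay Credit: +687 days → 2 February 1998.
  Opposition Stay Credit: +465 days → 13 May 1999.
  Prosecution Delay Deduction: −29 days → 14 April 1999.
Terminal disclaimer: MR-249325 expires on the earlier of 25 January 1997 and 14 April 1999.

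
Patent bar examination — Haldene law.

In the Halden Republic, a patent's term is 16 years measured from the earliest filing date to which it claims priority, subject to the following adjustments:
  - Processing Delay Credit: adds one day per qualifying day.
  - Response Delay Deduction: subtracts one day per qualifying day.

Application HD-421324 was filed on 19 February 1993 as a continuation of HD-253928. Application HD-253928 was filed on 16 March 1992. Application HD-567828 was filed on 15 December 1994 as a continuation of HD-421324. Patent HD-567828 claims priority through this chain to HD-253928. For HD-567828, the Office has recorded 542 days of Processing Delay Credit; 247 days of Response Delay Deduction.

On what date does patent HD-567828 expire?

January 5, 2009

Earliest priority filing: 16 March 1992.
Base term: 16 March 1992 + 16 years → 16 March 2008.
Processing Delay Credit: +542 days → 9 September 2009.
Response Delay Deduction: −247 days → 5 January 2009.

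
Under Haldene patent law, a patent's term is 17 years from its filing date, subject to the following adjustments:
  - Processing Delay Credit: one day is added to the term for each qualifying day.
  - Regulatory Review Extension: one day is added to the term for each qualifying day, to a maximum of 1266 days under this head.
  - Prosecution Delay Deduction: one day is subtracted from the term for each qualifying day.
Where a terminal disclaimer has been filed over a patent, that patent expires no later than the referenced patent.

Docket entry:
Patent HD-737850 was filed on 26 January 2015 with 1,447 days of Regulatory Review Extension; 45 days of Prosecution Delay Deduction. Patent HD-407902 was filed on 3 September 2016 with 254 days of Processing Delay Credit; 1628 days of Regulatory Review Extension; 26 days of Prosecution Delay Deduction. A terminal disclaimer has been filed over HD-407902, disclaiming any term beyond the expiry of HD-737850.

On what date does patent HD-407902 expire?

Natural term of HD-407902:
  Base: filing + 17 years → 3 September 2033.
  Processing Delay Credit: +254 days → 15 May 2034.
  Regulatory Review Extension: 1628 days claimed exceeds the 1266-day cap, so +1266 days → 1 November 2037.
  Prosecution Delay Deduction: −26 days → 6 October 2037.
Expiry of referenced patent HD-737850:
  Base: filing + 17 years → 26 January 2032.
  Regulatory Review Extension: 1447 days claimed exceeds the 1266-day cap, so +1266 days → 15 July 2035.
  Prosecution Delay Deduction: −45 days → 31 May 2035.
Terminal disclaimer: HD-407902 expires on the earlier of 6 October 2037 and 31 May 2035.

May 31, 2035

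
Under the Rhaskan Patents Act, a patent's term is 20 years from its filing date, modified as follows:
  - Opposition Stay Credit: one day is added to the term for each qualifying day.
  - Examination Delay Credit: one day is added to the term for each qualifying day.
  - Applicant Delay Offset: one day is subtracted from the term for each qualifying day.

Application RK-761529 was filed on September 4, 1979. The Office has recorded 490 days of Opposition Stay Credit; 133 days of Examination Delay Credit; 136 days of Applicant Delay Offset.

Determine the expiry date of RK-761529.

Base term: filing date + 20 years → 4 September 1999.
Opposition Stay Credit: +490 days → 6 January 2001.
Examination Delay Credit: +133 days → 19 May 2001.
Applicant Delay Offset: −136 days → 3 January 2001.

January 3, 2001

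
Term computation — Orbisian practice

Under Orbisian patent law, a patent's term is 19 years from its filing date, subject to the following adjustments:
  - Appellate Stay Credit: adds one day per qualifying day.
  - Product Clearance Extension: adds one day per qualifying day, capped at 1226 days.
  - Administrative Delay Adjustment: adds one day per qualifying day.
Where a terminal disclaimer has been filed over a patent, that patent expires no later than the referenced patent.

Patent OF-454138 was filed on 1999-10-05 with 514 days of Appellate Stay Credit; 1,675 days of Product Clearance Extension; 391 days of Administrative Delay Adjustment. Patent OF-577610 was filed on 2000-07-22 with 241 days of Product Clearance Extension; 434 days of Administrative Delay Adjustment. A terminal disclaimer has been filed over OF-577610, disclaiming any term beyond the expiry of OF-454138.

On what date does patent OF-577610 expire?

2021-05-27

Natural term of OF-577610:
  Base: filing + 19 years → 22 July 2019.
  Product Clearance Extension: 241 days (within the 1226-day cap) → +241 days → 19 March 2020.
  Administrative Delay Adjustment: +434 days → 27 May 2021.
Expiry of referenced patent OF-454138:
  Base: filing + 19 years → 5 October 2018.
  Appellate Stay Credit: +514 days → 2 March 2020.
  Product Clearance Extension: 1675 days claimed exceeds the 1226-day cap, so +1226 days → 11 July 2023.
  Administrative Delay Adjustment: +391 days → 5 August 2024.
Terminal disclaimer: OF-577610 expires on the earlier of 27 May 2021 and 5 August 2024.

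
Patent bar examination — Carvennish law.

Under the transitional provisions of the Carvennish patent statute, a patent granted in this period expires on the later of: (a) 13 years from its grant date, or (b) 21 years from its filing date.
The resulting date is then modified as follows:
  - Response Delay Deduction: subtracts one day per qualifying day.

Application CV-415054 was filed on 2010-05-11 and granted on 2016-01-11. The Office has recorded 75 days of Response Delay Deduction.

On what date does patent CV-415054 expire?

(a) grant + 13 years → 11 January 2029.
(b) filing + 21 years → 11 May 2031.
Later of the two: 11 May 2031.
Response Delay Deduction: −75 days → 25 February 2031.

February 25, 2031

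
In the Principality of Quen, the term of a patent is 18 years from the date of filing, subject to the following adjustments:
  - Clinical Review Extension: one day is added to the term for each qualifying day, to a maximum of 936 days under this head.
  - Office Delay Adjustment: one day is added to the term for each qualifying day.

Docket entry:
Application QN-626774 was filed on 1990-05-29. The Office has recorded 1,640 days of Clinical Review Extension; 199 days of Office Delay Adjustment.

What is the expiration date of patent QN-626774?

July 8, 2011

Base term: filing date + 18 years → 29 May 2008.
Clinical Review Extension: 1640 days claimed exceeds the 936-day cap, so +936 days → 21 December 2010.
Office Delay Adjustment: +199 days → 8 July 2011.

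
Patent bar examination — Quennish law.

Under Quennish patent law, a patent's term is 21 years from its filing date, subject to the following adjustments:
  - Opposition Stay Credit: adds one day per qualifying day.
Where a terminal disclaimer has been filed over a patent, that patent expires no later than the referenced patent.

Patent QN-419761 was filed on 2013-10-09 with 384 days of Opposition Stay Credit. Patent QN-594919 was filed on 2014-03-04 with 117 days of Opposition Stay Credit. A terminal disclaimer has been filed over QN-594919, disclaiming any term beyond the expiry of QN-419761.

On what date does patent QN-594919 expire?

Natural term of QN-594919:
  Base: filing + 21 years → 4 March 2035.
  Opposition Stay Credit: +117 days → 29 June 2035.
Expiry of referenced patent QN-419761:
  Base: filing + 21 years → 9 October 2034.
  Opposition Stay Credit: +384 days → 28 October 2035.
Terminal disclaimer: QN-594919 expires on the earlier of 29 June 2035 and 28 October 2035.

June 29, 2035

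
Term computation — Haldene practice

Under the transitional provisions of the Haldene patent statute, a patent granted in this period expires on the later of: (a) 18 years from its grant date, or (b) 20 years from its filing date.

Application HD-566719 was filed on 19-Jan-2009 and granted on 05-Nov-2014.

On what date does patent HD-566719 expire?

November 5, 2032

(a) grant + 18 years → 5 November 2032.
(b) filing + 20 years → 19 January 2029.
Later of the two: 5 November 2032.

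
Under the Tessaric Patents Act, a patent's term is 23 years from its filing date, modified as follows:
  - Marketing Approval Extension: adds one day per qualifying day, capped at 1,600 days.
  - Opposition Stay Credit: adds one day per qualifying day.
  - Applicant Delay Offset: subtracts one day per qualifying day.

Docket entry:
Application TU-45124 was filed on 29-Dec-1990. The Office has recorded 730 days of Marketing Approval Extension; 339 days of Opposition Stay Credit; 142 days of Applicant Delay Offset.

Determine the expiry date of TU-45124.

2016-07-13

Base term: filing date + 23 years → 29 December 2013.
Marketing Approval Extension: 730 days (within the 1600-day cap) → +730 days → 29 December 2015.
Opposition Stay Credit: +339 days → 2 December 2016.
Applicant Delay Offset: −142 days → 13 July 2016.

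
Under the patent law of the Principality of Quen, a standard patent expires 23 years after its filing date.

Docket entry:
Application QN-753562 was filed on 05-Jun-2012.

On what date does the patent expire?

Filing date + 23 years → 5 June 2035.

2035-06-05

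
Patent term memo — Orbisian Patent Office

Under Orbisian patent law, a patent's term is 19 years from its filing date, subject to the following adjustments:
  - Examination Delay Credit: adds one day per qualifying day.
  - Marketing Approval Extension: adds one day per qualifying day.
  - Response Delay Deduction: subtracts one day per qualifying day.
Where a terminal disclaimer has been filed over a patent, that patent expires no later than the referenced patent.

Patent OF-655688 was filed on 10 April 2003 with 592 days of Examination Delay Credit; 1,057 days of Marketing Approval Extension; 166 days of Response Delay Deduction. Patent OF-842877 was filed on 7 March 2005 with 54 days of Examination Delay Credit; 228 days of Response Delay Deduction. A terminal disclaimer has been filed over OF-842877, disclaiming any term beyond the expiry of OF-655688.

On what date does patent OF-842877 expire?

Natural term of OF-842877:
  Base: filing + 19 years → 7 March 2024.
  Examination Delay Credit: +54 days → 30 April 2024.
  Response Delay Deduction: −228 days → 15 September 2023.
Expiry of referenced patent OF-655688:
  Base: filing + 19 years → 10 April 2022.
  Examination Delay Credit: +592 days → 23 November 2023.
  Marketing Approval Extension: +1057 days → 15 October 2026.
  Response Delay Deduction: −166 days → 2 May 2026.
Terminal disclaimer: OF-842877 expires on the earlier of 15 September 2023 and 2 May 2026.

2023-09-15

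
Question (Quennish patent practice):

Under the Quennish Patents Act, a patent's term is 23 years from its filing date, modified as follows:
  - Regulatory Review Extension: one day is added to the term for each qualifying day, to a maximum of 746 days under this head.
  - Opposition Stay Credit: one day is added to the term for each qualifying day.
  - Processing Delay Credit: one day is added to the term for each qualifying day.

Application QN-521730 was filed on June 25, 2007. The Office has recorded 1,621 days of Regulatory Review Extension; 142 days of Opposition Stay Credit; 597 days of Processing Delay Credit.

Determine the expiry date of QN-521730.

Base term: filing date + 23 years → 25 June 2030.
Regulatory Review Extension: 1621 days claimed exceeds the 746-day cap, so +746 days → 10 July 2032.
Opposition Stay Credit: +142 days → 29 November 2032.
Processing Delay Credit: +597 days → 19 July 2034.

July 19, 2034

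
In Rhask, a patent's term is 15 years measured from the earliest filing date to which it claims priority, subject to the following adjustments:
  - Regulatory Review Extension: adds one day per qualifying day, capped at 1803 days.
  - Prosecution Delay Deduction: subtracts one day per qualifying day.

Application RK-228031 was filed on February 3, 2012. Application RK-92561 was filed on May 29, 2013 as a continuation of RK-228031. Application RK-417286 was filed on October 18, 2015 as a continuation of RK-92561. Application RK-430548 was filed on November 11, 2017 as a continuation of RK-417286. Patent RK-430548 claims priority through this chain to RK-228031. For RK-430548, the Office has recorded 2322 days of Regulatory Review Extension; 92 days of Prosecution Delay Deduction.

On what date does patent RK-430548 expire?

October 11, 2031

Earliest priority filing: 3 February 2012.
Base term: 3 February 2012 + 15 years → 3 February 2027.
Regulatory Review Extension: 2322 days claimed exceeds the 1803-day cap, so +1803 days → 11 January 2032.
Prosecution Delay Deduction: −92 days → 11 October 2031.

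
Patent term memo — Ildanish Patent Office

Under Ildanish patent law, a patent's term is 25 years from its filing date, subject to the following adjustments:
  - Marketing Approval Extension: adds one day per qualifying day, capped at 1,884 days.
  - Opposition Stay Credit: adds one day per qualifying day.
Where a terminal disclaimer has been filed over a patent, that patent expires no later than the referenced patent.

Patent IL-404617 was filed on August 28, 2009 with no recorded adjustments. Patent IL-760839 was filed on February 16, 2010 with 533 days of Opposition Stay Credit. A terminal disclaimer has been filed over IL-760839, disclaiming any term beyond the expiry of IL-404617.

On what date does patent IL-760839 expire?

Natural term of IL-760839:
  Base: filing + 25 years → 16 February 2035.
  Opposition Stay Credit: +533 days → 2 August 2036.
Expiry of referenced patent IL-404617:
  Base: filing + 25 years → 28 August 2034.
Terminal disclaimer: IL-760839 expires on the earlier of 2 August 2036 and 28 August 2034.

2034-08-28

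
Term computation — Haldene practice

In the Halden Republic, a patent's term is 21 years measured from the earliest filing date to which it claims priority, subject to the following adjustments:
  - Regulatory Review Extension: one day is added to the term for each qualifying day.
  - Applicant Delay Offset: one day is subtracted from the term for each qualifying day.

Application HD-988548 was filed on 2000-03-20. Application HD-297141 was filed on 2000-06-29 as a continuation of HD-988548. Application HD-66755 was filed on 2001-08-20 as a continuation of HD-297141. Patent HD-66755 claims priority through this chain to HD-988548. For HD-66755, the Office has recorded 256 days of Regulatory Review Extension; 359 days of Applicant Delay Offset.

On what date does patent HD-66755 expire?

December 7, 2020

Earliest priority filing: 20 March 2000.
Base term: 20 March 2000 + 21 years → 20 March 2021.
Regulatory Review Extension: +256 days → 1 December 2021.
Applicant Delay Offset: −359 days → 7 December 2020.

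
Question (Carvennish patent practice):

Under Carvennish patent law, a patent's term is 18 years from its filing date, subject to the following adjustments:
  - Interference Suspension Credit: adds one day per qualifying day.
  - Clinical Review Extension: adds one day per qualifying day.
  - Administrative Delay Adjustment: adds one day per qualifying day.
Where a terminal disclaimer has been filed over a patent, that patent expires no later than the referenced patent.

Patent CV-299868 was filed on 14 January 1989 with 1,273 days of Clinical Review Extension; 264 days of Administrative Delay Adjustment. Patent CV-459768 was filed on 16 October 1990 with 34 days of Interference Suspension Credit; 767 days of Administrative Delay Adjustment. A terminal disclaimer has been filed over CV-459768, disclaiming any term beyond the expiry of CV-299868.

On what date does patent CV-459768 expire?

Natural term of CV-459768:
  Base: filing + 18 years → 16 October 2008.
  Interference Suspension Credit: +34 days → 19 November 2008.
  Administrative Delay Adjustment: +767 days → 26 December 2010.
Expiry of referenced patent CV-299868:
  Base: filing + 18 years → 14 January 2007.
  Clinical Review Extension: +1273 days → 10 July 2010.
  Administrative Delay Adjustment: +264 days → 31 March 2011.
Terminal disclaimer: CV-459768 expires on the earlier of 26 December 2010 and 31 March 2011.

December 26, 2010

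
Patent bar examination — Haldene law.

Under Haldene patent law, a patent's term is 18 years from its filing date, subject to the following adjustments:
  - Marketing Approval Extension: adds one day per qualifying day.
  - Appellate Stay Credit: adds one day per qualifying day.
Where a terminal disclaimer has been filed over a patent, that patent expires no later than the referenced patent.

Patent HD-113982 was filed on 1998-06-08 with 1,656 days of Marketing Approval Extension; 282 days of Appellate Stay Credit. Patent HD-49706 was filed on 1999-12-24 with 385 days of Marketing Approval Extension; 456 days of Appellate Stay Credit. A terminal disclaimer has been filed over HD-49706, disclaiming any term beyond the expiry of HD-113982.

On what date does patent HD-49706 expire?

2020-04-13

Natural term of HD-49706:
  Base: filing + 18 years → 24 December 2017.
  Marketing Approval Extension: +385 days → 13 January 2019.
  Appellate Stay Credit: +456 days → 13 April 2020.
Expiry of referenced patent HD-113982:
  Base: filing + 18 years → 8 June 2016.
  Marketing Approval Extension: +1656 days → 20 December 2020.
  Appellate Stay Credit: +282 days → 28 September 2021.
Terminal disclaimer: HD-49706 expires on the earlier of 13 April 2020 and 28 September 2021.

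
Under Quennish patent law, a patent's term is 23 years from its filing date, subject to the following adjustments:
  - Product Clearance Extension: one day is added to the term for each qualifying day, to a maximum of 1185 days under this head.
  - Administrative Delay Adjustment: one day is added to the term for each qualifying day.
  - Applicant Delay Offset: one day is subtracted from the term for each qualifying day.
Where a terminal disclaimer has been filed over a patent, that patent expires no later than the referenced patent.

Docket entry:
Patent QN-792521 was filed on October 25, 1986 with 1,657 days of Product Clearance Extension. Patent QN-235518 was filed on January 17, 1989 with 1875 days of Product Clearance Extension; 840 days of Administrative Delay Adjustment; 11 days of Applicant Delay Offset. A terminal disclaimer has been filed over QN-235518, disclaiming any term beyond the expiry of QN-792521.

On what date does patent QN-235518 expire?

Natural term of QN-235518:
  Base: filing + 23 years → 17 January 2012.
  Product Clearance Extension: 1875 days claimed exceeds the 1185-day cap, so +1185 days → 16 April 2015.
  Administrative Delay Adjustment: +840 days → 3 August 2017.
  Applicant Delay Offset: −11 days → 23 July 2017.
Expiry of referenced patent QN-792521:
  Base: filing + 23 years → 25 October 2009.
  Product Clearance Extension: 1657 days claimed exceeds the 1185-day cap, so +1185 days → 22 January 2013.
Terminal disclaimer: QN-235518 expires on the earlier of 23 July 2017 and 22 January 2013.

2013-01-22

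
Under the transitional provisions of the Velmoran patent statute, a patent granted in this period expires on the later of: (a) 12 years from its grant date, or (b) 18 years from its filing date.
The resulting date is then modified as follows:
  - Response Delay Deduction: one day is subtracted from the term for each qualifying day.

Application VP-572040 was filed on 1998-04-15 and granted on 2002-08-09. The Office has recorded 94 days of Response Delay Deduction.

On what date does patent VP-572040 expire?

2016-01-12

(a) grant + 12 years → 9 August 2014.
(b) filing + 18 years → 15 April 2016.
Later of the two: 15 April 2016.
Response Delay Deduction: −94 days → 12 January 2016.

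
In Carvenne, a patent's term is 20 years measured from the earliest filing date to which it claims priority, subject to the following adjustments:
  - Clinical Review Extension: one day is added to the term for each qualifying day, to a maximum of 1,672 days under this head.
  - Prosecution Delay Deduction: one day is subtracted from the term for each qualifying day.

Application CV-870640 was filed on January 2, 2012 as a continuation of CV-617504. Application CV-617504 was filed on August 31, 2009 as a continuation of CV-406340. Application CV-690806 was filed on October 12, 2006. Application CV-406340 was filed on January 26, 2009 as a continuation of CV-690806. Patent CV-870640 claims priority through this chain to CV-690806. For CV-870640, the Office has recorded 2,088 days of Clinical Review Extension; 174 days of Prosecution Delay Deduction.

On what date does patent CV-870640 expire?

2030-11-18

Earliest priority filing: 12 October 2006.
Base term: 12 October 2006 + 20 years → 12 October 2026.
Clinical Review Extension: 2088 days claimed exceeds the 1672-day cap, so +1672 days → 11 May 2031.
Prosecution Delay Deduction: −174 days → 18 November 2030.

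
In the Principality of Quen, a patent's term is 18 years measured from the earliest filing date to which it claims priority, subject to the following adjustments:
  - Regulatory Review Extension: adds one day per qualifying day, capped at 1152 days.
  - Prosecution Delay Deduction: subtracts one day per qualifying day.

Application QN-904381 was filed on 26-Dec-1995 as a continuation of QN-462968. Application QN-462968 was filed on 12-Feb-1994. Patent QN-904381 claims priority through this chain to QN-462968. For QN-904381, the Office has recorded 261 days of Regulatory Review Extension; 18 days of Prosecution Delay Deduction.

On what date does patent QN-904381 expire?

Earliest priority filing: 12 February 1994.
Base term: 12 February 1994 + 18 years → 12 February 2012.
Regulatory Review Extension: 261 days (within the 1152-day cap) → +261 days → 30 October 2012.
Prosecution Delay Deduction: −18 days → 12 October 2012.

2012-10-12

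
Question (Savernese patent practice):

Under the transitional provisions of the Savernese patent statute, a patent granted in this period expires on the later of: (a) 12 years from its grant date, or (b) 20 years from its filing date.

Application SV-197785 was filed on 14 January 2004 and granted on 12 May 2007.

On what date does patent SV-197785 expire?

2024-01-14

(a) grant + 12 years → 12 May 2019.
(b) filing + 20 years → 14 January 2024.
Later of the two: 14 January 2024.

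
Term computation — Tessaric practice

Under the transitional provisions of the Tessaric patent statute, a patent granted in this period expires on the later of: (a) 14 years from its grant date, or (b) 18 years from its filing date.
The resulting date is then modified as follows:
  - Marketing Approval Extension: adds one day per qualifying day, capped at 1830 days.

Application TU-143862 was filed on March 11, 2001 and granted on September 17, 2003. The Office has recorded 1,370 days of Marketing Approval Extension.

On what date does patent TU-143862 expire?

December 10, 2022

(a) grant + 14 years → 17 September 2017.
(b) filing + 18 years → 11 March 2019.
Later of the two: 11 March 2019.
Marketing Approval Extension: 1370 days (within the 1830-day cap) → +1370 days → 10 December 2022.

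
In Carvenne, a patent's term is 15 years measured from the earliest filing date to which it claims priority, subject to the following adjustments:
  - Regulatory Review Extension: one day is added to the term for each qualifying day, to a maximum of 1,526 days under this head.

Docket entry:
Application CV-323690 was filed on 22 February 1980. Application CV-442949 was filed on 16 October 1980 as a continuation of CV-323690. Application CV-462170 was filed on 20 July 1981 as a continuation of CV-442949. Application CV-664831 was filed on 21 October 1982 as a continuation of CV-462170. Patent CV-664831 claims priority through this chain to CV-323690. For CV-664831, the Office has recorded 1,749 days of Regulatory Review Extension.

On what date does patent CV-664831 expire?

1999-04-28

Earliest priority filing: 22 February 1980.
Base term: 22 February 1980 + 15 years → 22 February 1995.
Regulatory Review Extension: 1749 days claimed exceeds the 1526-day cap, so +1526 days → 28 April 1999.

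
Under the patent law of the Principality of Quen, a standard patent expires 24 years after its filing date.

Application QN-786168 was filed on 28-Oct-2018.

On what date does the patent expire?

Filing date + 24 years → 28 October 2042.

2042-10-28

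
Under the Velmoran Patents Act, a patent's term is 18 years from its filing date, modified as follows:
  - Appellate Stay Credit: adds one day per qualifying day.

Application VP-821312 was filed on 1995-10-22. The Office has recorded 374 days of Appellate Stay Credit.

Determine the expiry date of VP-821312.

October 31, 2014

Base term: filing date + 18 years → 22 October 2013.
Appellate Stay Credit: +374 days → 31 October 2014.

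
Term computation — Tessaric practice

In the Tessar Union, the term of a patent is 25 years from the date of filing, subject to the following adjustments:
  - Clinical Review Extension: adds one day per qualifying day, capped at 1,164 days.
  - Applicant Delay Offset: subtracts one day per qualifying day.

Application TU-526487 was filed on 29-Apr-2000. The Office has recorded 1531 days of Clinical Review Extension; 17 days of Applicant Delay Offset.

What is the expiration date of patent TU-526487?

2028-06-19

Base term: filing date + 25 years → 29 April 2025.
Clinical Review Extension: 1531 days claimed exceeds the 1164-day cap, so +1164 days → 6 July 2028.
Applicant Delay Offset: −17 days → 19 June 2028.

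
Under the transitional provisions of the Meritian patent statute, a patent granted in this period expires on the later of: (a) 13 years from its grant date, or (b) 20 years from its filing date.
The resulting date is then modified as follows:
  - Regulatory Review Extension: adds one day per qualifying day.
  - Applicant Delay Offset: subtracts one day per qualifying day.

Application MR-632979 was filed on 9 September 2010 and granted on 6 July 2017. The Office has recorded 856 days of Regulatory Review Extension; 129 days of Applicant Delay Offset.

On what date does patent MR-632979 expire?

(a) grant + 13 years → 6 July 2030.
(b) filing + 20 years → 9 September 2030.
Later of the two: 9 September 2030.
Regulatory Review Extension: +856 days → 12 January 2033.
Applicant Delay Offset: −129 days → 5 September 2032.

September 5, 2032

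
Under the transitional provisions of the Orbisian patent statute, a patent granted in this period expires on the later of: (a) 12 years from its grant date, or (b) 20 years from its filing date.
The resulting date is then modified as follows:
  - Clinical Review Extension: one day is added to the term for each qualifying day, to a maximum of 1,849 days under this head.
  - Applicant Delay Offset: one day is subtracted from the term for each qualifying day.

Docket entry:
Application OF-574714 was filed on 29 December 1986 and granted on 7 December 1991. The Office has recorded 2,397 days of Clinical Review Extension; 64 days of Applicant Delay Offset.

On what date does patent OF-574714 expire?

(a) grant + 12 years → 7 December 2003.
(b) filing + 20 years → 29 December 2006.
Later of the two: 29 December 2006.
Clinical Review Extension: 2397 days claimed exceeds the 1849-day cap, so +1849 days → 21 January 2012.
Applicant Delay Offset: −64 days → 18 November 2011.

2011-11-18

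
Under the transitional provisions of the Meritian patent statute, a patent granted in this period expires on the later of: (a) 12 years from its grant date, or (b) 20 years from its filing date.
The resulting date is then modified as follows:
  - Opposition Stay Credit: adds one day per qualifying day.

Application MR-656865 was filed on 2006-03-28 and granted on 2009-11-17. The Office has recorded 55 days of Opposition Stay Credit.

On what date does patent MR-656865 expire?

2026-05-22

(a) grant + 12 years → 17 November 2021.
(b) filing + 20 years → 28 March 2026.
Later of the two: 28 March 2026.
Opposition Stay Credit: +55 days → 22 May 2026.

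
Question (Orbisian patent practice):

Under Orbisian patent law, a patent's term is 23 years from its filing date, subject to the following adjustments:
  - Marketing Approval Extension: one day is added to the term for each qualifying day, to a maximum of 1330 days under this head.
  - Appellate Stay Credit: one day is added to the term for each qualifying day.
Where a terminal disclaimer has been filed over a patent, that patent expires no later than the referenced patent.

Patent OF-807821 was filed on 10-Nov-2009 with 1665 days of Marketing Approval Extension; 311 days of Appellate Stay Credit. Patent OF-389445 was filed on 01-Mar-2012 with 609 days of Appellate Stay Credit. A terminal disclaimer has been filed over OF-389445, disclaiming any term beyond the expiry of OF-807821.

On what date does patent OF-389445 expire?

October 30, 2036

Natural term of OF-389445:
  Base: filing + 23 years → 1 March 2035.
  Appellate Stay Credit: +609 days → 30 October 2036.
Expiry of referenced patent OF-807821:
  Base: filing + 23 years → 10 November 2032.
  Marketing Approval Extension: 1665 days claimed exceeds the 1330-day cap, so +1330 days → 2 July 2036.
  Appellate Stay Credit: +311 days → 9 May 2037.
Terminal disclaimer: OF-389445 expires on the earlier of 30 October 2036 and 9 May 2037.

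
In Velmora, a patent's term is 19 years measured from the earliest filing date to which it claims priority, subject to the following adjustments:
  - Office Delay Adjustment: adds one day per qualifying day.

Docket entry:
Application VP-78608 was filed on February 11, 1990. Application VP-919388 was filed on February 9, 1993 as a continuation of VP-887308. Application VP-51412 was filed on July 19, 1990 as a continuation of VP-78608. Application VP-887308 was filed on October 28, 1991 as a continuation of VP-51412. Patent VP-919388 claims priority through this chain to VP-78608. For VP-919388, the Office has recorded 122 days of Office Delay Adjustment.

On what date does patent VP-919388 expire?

Earliest priority filing: 11 February 1990.
Base term: 11 February 1990 + 19 years → 11 February 2009.
Office Delay Adjustment: +122 days → 13 June 2009.

2009-06-13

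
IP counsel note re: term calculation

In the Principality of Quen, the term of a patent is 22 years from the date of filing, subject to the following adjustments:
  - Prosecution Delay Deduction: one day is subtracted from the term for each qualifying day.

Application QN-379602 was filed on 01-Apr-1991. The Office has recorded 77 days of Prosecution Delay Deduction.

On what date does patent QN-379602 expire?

January 14, 2013

Base term: filing date + 22 years → 1 April 2013.
Prosecution Delay Deduction: −77 days → 14 January 2013.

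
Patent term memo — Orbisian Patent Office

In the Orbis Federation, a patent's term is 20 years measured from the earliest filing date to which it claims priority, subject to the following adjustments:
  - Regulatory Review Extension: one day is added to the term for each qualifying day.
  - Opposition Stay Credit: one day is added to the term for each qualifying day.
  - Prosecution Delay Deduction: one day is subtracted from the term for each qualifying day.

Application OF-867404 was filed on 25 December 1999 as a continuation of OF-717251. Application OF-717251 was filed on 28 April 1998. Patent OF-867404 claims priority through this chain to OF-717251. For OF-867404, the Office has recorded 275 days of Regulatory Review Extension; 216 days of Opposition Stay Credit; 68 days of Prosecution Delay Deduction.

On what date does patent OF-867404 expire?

2019-06-25

Earliest priority filing: 28 April 1998.
Base term: 28 April 1998 + 20 years → 28 April 2018.
Regulatory Review Extension: +275 days → 28 January 2019.
Opposition Stay Credit: +216 days → 1 September 2019.
Prosecution Delay Deduction: −68 days → 25 June 2019.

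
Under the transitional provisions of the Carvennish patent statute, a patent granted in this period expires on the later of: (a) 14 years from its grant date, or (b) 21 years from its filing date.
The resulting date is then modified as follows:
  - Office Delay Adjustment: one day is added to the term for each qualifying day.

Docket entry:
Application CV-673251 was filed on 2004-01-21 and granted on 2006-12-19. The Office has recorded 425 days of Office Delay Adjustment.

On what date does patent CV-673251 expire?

March 22, 2026

(a) grant + 14 years → 19 December 2020.
(b) filing + 21 years → 21 January 2025.
Later of the two: 21 January 2025.
Office Delay Adjustment: +425 days → 22 March 2026.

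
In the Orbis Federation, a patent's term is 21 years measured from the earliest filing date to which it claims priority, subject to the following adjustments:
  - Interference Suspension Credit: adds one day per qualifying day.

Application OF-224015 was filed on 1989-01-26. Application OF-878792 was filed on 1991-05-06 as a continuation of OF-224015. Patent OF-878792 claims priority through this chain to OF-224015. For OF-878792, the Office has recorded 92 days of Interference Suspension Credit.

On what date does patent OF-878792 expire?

2010-04-28

Earliest priority filing: 26 January 1989.
Base term: 26 January 1989 + 21 years → 26 January 2010.
Interference Suspension Credit: +92 days → 28 April 2010.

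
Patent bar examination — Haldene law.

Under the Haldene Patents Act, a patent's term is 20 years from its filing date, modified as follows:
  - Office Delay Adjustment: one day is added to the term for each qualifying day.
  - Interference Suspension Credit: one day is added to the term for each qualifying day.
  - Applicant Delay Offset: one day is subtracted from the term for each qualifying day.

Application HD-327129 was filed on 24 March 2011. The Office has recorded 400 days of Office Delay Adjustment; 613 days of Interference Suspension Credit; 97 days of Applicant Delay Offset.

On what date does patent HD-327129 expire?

September 25, 2033

Base term: filing date + 20 years → 24 March 2031.
Office Delay Adjustment: +400 days → 27 April 2032.
Interference Suspension Credit: +613 days → 31 December 2033.
Applicant Delay Offset: −97 days → 25 September 2033.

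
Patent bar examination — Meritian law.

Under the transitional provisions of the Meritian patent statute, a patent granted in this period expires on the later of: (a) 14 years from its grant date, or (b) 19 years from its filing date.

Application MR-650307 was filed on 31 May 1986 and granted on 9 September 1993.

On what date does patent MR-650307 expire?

September 9, 2007

(a) grant + 14 years → 9 September 2007.
(b) filing + 19 years → 31 May 2005.
Later of the two: 9 September 2007.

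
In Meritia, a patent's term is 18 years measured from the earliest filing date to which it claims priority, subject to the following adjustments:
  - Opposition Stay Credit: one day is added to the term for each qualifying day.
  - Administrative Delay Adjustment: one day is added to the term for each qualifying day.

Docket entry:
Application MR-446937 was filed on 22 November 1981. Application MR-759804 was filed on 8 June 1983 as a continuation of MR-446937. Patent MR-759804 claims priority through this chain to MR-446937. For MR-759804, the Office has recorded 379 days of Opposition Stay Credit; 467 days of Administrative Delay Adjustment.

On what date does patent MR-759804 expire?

Earliest priority filing: 22 November 1981.
Base term: 22 November 1981 + 18 years → 22 November 1999.
Opposition Stay Credit: +379 days → 5 December 2000.
Administrative Delay Adjustment: +467 days → 17 March 2002.

2002-03-17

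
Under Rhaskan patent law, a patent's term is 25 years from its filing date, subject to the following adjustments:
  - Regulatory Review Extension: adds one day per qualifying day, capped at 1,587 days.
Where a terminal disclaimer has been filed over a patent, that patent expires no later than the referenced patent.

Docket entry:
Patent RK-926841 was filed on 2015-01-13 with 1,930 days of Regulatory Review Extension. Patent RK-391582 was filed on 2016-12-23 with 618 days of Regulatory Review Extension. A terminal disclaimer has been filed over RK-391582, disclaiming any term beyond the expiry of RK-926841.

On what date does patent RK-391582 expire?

September 2, 2043

Natural term of RK-391582:
  Base: filing + 25 years → 23 December 2041.
  Regulatory Review Extension: 618 days (within the 1587-day cap) → +618 days → 2 September 2043.
Expiry of referenced patent RK-926841:
  Base: filing + 25 years → 13 January 2040.
  Regulatory Review Extension: 1930 days claimed exceeds the 1587-day cap, so +1587 days → 18 May 2044.
Terminal disclaimer: RK-391582 expires on the earlier of 2 September 2043 and 18 May 2044.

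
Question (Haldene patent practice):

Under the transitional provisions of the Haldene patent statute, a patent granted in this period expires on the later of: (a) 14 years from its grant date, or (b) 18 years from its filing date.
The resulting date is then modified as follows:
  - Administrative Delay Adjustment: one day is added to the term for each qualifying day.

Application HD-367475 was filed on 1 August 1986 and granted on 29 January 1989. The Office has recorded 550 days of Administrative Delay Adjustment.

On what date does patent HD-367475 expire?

February 2, 2006

(a) grant + 14 years → 29 January 2003.
(b) filing + 18 years → 1 August 2004.
Later of the two: 1 August 2004.
Administrative Delay Adjustment: +550 days → 2 February 2006.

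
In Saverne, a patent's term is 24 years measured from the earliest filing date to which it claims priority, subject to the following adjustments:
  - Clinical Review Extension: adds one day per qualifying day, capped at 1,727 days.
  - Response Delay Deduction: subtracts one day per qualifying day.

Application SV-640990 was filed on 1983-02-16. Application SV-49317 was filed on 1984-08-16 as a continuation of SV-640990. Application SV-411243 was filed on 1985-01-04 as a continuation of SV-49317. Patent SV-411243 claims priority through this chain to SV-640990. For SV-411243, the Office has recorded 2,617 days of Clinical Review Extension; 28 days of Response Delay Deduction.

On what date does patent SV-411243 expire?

Earliest priority filing: 16 February 1983.
Base term: 16 February 1983 + 24 years → 16 February 2007.
Clinical Review Extension: 2617 days claimed exceeds the 1727-day cap, so +1727 days → 9 November 2011.
Response Delay Deduction: −28 days → 12 October 2011.

2011-10-12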